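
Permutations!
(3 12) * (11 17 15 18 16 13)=(3 12)(11 17 15 18 16 13)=[0, 1, 2, 12, 4, 5, 6, 7, 8, 9, 10, 17, 3, 11, 14, 18, 13, 15, 16]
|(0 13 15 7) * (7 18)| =5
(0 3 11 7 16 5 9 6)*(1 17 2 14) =(0 3 11 7 16 5 9 6)(1 17 2 14) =[3, 17, 14, 11, 4, 9, 0, 16, 8, 6, 10, 7, 12, 13, 1, 15, 5, 2]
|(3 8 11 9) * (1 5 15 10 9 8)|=6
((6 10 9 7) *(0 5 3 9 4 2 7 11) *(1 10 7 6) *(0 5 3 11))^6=((0 3 9)(1 10 4 2 6 7)(5 11))^6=(11)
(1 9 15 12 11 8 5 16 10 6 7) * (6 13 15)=[0, 9, 2, 3, 4, 16, 7, 1, 5, 6, 13, 8, 11, 15, 14, 12, 10]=(1 9 6 7)(5 16 10 13 15 12 11 8)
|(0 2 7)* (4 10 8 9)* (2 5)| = |(0 5 2 7)(4 10 8 9)| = 4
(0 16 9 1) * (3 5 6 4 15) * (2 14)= (0 16 9 1)(2 14)(3 5 6 4 15)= [16, 0, 14, 5, 15, 6, 4, 7, 8, 1, 10, 11, 12, 13, 2, 3, 9]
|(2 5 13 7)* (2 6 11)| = 6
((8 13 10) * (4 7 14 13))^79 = (4 7 14 13 10 8)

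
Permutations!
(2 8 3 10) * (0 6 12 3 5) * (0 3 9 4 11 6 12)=(0 12 9 4 11 6)(2 8 5 3 10)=[12, 1, 8, 10, 11, 3, 0, 7, 5, 4, 2, 6, 9]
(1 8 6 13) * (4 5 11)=(1 8 6 13)(4 5 11)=[0, 8, 2, 3, 5, 11, 13, 7, 6, 9, 10, 4, 12, 1]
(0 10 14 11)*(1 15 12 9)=(0 10 14 11)(1 15 12 9)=[10, 15, 2, 3, 4, 5, 6, 7, 8, 1, 14, 0, 9, 13, 11, 12]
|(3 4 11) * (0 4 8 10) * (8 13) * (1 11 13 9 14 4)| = |(0 1 11 3 9 14 4 13 8 10)| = 10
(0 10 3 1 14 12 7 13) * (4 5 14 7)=[10, 7, 2, 1, 5, 14, 6, 13, 8, 9, 3, 11, 4, 0, 12]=(0 10 3 1 7 13)(4 5 14 12)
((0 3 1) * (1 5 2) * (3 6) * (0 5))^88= (0 6 3)(1 5 2)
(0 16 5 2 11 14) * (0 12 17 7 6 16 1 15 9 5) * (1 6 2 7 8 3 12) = (0 6 16)(1 15 9 5 7 2 11 14)(3 12 17 8) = [6, 15, 11, 12, 4, 7, 16, 2, 3, 5, 10, 14, 17, 13, 1, 9, 0, 8]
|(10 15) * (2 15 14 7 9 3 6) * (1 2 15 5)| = 21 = |(1 2 5)(3 6 15 10 14 7 9)|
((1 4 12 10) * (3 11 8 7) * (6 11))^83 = (1 10 12 4)(3 8 6 7 11)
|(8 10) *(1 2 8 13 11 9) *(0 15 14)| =21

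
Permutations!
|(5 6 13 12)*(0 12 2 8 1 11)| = |(0 12 5 6 13 2 8 1 11)| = 9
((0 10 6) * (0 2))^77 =(0 10 6 2)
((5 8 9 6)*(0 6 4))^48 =(9)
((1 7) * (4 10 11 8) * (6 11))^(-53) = ((1 7)(4 10 6 11 8))^(-53) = (1 7)(4 6 8 10 11)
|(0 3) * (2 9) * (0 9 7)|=|(0 3 9 2 7)|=5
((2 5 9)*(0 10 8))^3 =(10)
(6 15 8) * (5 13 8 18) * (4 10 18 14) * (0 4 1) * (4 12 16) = [12, 0, 2, 3, 10, 13, 15, 7, 6, 9, 18, 11, 16, 8, 1, 14, 4, 17, 5] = (0 12 16 4 10 18 5 13 8 6 15 14 1)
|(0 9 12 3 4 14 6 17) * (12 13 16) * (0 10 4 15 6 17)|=8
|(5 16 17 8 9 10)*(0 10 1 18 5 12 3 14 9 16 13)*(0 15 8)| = 14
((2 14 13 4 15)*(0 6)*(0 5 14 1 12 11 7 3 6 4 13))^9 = ((0 4 15 2 1 12 11 7 3 6 5 14))^9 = (0 6 11 2)(1 4 5 7)(3 12 15 14)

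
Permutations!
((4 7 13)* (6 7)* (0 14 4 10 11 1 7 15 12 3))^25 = ((0 14 4 6 15 12 3)(1 7 13 10 11))^25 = (0 15 14 12 4 3 6)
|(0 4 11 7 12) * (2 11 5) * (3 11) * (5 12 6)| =|(0 4 12)(2 3 11 7 6 5)| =6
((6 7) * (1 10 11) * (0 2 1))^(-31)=(0 11 10 1 2)(6 7)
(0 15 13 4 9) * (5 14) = [15, 1, 2, 3, 9, 14, 6, 7, 8, 0, 10, 11, 12, 4, 5, 13] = (0 15 13 4 9)(5 14)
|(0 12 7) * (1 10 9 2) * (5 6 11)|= 12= |(0 12 7)(1 10 9 2)(5 6 11)|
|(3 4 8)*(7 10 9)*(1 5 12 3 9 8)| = 20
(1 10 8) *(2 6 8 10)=(10)(1 2 6 8)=[0, 2, 6, 3, 4, 5, 8, 7, 1, 9, 10]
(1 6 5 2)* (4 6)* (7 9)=[0, 4, 1, 3, 6, 2, 5, 9, 8, 7]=(1 4 6 5 2)(7 9)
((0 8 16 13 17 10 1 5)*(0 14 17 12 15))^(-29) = (0 8 16 13 12 15)(1 5 14 17 10)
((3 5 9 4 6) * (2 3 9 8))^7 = (2 8 5 3)(4 6 9)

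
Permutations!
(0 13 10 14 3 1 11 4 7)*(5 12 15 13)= (0 5 12 15 13 10 14 3 1 11 4 7)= [5, 11, 2, 1, 7, 12, 6, 0, 8, 9, 14, 4, 15, 10, 3, 13]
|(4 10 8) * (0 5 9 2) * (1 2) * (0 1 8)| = 6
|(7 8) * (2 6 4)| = 6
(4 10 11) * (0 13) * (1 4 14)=(0 13)(1 4 10 11 14)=[13, 4, 2, 3, 10, 5, 6, 7, 8, 9, 11, 14, 12, 0, 1]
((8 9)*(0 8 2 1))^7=(0 9 1 8 2)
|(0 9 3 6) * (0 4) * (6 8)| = |(0 9 3 8 6 4)| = 6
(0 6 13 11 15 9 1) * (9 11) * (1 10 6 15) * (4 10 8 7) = (0 15 11 1)(4 10 6 13 9 8 7) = [15, 0, 2, 3, 10, 5, 13, 4, 7, 8, 6, 1, 12, 9, 14, 11]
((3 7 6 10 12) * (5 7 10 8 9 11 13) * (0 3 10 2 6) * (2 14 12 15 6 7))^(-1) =(0 7 2 5 13 11 9 8 6 15 10 12 14 3)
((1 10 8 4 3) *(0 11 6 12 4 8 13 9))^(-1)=((0 11 6 12 4 3 1 10 13 9))^(-1)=(0 9 13 10 1 3 4 12 6 11)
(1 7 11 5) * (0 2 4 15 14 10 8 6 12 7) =(0 2 4 15 14 10 8 6 12 7 11 5 1) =[2, 0, 4, 3, 15, 1, 12, 11, 6, 9, 8, 5, 7, 13, 10, 14]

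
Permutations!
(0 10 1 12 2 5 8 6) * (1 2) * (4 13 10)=[4, 12, 5, 3, 13, 8, 0, 7, 6, 9, 2, 11, 1, 10]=(0 4 13 10 2 5 8 6)(1 12)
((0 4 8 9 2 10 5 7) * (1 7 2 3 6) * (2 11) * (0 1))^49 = (0 4 8 9 3 6)(1 7)(2 10 5 11)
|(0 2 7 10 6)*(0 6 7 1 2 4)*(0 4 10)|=6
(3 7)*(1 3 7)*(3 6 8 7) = (1 6 8 7 3) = [0, 6, 2, 1, 4, 5, 8, 3, 7]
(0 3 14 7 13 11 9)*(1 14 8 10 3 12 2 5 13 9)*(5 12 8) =(0 8 10 3 5 13 11 1 14 7 9)(2 12) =[8, 14, 12, 5, 4, 13, 6, 9, 10, 0, 3, 1, 2, 11, 7]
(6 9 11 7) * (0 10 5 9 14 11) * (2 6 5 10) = (0 2 6 14 11 7 5 9) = [2, 1, 6, 3, 4, 9, 14, 5, 8, 0, 10, 7, 12, 13, 11]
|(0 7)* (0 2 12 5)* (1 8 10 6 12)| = |(0 7 2 1 8 10 6 12 5)| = 9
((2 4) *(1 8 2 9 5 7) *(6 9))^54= (1 5 6 2)(4 8 7 9)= ((1 8 2 4 6 9 5 7))^54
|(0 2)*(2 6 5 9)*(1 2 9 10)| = 6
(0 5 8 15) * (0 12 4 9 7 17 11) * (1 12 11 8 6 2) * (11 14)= [5, 12, 1, 3, 9, 6, 2, 17, 15, 7, 10, 0, 4, 13, 11, 14, 16, 8]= (0 5 6 2 1 12 4 9 7 17 8 15 14 11)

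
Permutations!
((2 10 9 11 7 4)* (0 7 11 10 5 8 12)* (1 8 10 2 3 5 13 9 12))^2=((0 7 4 3 5 10 12)(1 8)(2 13 9))^2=(0 4 5 12 7 3 10)(2 9 13)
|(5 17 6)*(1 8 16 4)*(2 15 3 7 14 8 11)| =30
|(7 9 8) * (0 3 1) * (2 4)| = |(0 3 1)(2 4)(7 9 8)| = 6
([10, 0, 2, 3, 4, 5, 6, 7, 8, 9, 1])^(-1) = [1, 10, 2, 3, 4, 5, 6, 7, 8, 9, 0]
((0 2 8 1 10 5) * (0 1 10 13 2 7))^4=(1 10 2)(5 8 13)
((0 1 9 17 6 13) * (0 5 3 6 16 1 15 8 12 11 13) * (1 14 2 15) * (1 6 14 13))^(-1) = (0 6)(1 11 12 8 15 2 14 3 5 13 16 17 9)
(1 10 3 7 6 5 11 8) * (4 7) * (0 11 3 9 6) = [11, 10, 2, 4, 7, 3, 5, 0, 1, 6, 9, 8] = (0 11 8 1 10 9 6 5 3 4 7)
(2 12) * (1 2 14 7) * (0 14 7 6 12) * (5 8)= [14, 2, 0, 3, 4, 8, 12, 1, 5, 9, 10, 11, 7, 13, 6]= (0 14 6 12 7 1 2)(5 8)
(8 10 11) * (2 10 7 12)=(2 10 11 8 7 12)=[0, 1, 10, 3, 4, 5, 6, 12, 7, 9, 11, 8, 2]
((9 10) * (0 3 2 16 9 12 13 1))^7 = (0 13 10 16 3 1 12 9 2)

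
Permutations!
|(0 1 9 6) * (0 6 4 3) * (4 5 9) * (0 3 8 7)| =10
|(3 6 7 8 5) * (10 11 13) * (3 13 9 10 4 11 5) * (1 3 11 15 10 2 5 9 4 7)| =30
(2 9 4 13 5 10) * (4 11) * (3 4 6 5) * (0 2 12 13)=(0 2 9 11 6 5 10 12 13 3 4)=[2, 1, 9, 4, 0, 10, 5, 7, 8, 11, 12, 6, 13, 3]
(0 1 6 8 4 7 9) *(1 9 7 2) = (0 9)(1 6 8 4 2) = [9, 6, 1, 3, 2, 5, 8, 7, 4, 0]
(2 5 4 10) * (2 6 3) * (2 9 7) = (2 5 4 10 6 3 9 7) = [0, 1, 5, 9, 10, 4, 3, 2, 8, 7, 6]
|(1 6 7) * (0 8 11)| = |(0 8 11)(1 6 7)| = 3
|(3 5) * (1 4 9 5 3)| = |(1 4 9 5)| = 4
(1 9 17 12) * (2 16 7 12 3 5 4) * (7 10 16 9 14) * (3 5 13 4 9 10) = (1 14 7 12)(2 10 16 3 13 4)(5 9 17) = [0, 14, 10, 13, 2, 9, 6, 12, 8, 17, 16, 11, 1, 4, 7, 15, 3, 5]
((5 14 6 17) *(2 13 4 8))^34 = ((2 13 4 8)(5 14 6 17))^34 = (2 4)(5 6)(8 13)(14 17)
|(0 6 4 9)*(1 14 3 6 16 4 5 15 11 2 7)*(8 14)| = 20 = |(0 16 4 9)(1 8 14 3 6 5 15 11 2 7)|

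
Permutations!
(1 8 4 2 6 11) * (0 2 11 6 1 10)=(0 2 1 8 4 11 10)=[2, 8, 1, 3, 11, 5, 6, 7, 4, 9, 0, 10]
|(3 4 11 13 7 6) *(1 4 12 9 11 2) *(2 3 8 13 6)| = 11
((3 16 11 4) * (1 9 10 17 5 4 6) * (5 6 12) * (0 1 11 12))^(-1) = (0 11 6 17 10 9 1)(3 4 5 12 16)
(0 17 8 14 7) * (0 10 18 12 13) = [17, 1, 2, 3, 4, 5, 6, 10, 14, 9, 18, 11, 13, 0, 7, 15, 16, 8, 12] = (0 17 8 14 7 10 18 12 13)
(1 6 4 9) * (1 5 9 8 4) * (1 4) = [0, 6, 2, 3, 8, 9, 4, 7, 1, 5] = (1 6 4 8)(5 9)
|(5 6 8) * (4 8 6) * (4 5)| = |(4 8)| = 2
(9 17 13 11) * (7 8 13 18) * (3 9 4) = (3 9 17 18 7 8 13 11 4) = [0, 1, 2, 9, 3, 5, 6, 8, 13, 17, 10, 4, 12, 11, 14, 15, 16, 18, 7]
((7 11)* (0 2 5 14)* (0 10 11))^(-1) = ((0 2 5 14 10 11 7))^(-1) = (0 7 11 10 14 5 2)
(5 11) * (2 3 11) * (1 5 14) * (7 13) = [0, 5, 3, 11, 4, 2, 6, 13, 8, 9, 10, 14, 12, 7, 1] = (1 5 2 3 11 14)(7 13)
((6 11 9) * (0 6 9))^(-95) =(0 6 11)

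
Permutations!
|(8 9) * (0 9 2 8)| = 2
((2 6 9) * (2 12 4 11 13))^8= ((2 6 9 12 4 11 13))^8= (2 6 9 12 4 11 13)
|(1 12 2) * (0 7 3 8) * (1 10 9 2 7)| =|(0 1 12 7 3 8)(2 10 9)| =6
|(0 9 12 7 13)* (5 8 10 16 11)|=|(0 9 12 7 13)(5 8 10 16 11)|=5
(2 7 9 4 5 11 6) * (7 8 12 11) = [0, 1, 8, 3, 5, 7, 2, 9, 12, 4, 10, 6, 11] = (2 8 12 11 6)(4 5 7 9)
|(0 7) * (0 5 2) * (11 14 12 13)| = 4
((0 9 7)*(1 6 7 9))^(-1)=(9)(0 7 6 1)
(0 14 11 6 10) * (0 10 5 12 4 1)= (0 14 11 6 5 12 4 1)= [14, 0, 2, 3, 1, 12, 5, 7, 8, 9, 10, 6, 4, 13, 11]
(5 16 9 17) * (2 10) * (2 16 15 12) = (2 10 16 9 17 5 15 12) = [0, 1, 10, 3, 4, 15, 6, 7, 8, 17, 16, 11, 2, 13, 14, 12, 9, 5]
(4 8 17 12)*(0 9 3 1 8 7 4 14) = (0 9 3 1 8 17 12 14)(4 7) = [9, 8, 2, 1, 7, 5, 6, 4, 17, 3, 10, 11, 14, 13, 0, 15, 16, 12]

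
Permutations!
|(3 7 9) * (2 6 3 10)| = |(2 6 3 7 9 10)| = 6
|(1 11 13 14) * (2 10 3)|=|(1 11 13 14)(2 10 3)|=12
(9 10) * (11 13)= (9 10)(11 13)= [0, 1, 2, 3, 4, 5, 6, 7, 8, 10, 9, 13, 12, 11]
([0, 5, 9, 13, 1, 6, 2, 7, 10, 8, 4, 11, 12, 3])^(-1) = [0, 4, 6, 13, 10, 1, 5, 7, 9, 2, 8, 11, 12, 3]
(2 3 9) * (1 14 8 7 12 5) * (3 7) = (1 14 8 3 9 2 7 12 5) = [0, 14, 7, 9, 4, 1, 6, 12, 3, 2, 10, 11, 5, 13, 8]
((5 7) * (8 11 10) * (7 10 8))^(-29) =(5 10 7)(8 11) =((5 10 7)(8 11))^(-29)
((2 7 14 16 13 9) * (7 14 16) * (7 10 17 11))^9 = (17)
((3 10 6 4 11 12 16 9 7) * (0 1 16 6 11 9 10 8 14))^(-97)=((0 1 16 10 11 12 6 4 9 7 3 8 14))^(-97)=(0 4 1 9 16 7 10 3 11 8 12 14 6)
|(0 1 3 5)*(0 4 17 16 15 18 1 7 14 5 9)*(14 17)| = 9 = |(0 7 17 16 15 18 1 3 9)(4 14 5)|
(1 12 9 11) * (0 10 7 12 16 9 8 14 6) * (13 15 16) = [10, 13, 2, 3, 4, 5, 0, 12, 14, 11, 7, 1, 8, 15, 6, 16, 9] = (0 10 7 12 8 14 6)(1 13 15 16 9 11)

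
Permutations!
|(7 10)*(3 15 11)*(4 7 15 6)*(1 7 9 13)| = |(1 7 10 15 11 3 6 4 9 13)| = 10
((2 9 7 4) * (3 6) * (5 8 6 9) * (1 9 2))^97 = (1 9 7 4)(2 8 3 5 6)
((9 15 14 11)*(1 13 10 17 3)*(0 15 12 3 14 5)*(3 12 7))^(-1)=(0 5 15)(1 3 7 9 11 14 17 10 13)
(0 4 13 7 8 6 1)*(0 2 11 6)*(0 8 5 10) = (0 4 13 7 5 10)(1 2 11 6) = [4, 2, 11, 3, 13, 10, 1, 5, 8, 9, 0, 6, 12, 7]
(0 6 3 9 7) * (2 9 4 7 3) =(0 6 2 9 3 4 7) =[6, 1, 9, 4, 7, 5, 2, 0, 8, 3]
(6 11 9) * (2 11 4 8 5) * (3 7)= (2 11 9 6 4 8 5)(3 7)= [0, 1, 11, 7, 8, 2, 4, 3, 5, 6, 10, 9]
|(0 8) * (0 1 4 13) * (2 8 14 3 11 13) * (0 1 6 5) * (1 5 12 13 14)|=9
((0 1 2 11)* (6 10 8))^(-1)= ((0 1 2 11)(6 10 8))^(-1)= (0 11 2 1)(6 8 10)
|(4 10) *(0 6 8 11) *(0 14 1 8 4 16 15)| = 12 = |(0 6 4 10 16 15)(1 8 11 14)|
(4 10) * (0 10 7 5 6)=(0 10 4 7 5 6)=[10, 1, 2, 3, 7, 6, 0, 5, 8, 9, 4]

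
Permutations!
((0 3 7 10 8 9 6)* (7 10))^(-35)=((0 3 10 8 9 6))^(-35)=(0 3 10 8 9 6)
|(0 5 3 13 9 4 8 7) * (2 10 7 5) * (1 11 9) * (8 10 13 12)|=36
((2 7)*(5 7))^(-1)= (2 7 5)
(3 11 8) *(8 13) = (3 11 13 8) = [0, 1, 2, 11, 4, 5, 6, 7, 3, 9, 10, 13, 12, 8]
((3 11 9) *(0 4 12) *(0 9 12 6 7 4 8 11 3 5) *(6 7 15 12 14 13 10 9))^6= ((0 8 11 14 13 10 9 5)(4 7)(6 15 12))^6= (15)(0 9 13 11)(5 10 14 8)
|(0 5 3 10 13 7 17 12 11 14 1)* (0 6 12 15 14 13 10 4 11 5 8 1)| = 14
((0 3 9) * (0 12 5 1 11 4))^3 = (0 12 11 3 5 4 9 1)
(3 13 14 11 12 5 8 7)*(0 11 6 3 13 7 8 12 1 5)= (0 11 1 5 12)(3 7 13 14 6)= [11, 5, 2, 7, 4, 12, 3, 13, 8, 9, 10, 1, 0, 14, 6]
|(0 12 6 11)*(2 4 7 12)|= |(0 2 4 7 12 6 11)|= 7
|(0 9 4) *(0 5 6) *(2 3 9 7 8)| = 9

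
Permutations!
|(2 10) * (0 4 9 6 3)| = 10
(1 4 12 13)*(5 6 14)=(1 4 12 13)(5 6 14)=[0, 4, 2, 3, 12, 6, 14, 7, 8, 9, 10, 11, 13, 1, 5]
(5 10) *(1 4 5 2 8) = [0, 4, 8, 3, 5, 10, 6, 7, 1, 9, 2] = (1 4 5 10 2 8)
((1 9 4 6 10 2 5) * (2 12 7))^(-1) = ((1 9 4 6 10 12 7 2 5))^(-1) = (1 5 2 7 12 10 6 4 9)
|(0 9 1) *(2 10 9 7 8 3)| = |(0 7 8 3 2 10 9 1)| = 8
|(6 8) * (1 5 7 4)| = 4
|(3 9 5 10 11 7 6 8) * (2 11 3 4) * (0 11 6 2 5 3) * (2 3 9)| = 10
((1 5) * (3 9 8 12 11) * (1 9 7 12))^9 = ((1 5 9 8)(3 7 12 11))^9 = (1 5 9 8)(3 7 12 11)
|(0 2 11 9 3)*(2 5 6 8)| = |(0 5 6 8 2 11 9 3)| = 8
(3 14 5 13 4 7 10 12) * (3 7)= [0, 1, 2, 14, 3, 13, 6, 10, 8, 9, 12, 11, 7, 4, 5]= (3 14 5 13 4)(7 10 12)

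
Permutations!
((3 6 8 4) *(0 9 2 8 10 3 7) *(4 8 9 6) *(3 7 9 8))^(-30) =((0 6 10 7)(2 8 3 4 9))^(-30) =(0 10)(6 7)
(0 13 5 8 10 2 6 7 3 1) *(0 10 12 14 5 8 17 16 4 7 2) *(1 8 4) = (0 13 4 7 3 8 12 14 5 17 16 1 10)(2 6) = [13, 10, 6, 8, 7, 17, 2, 3, 12, 9, 0, 11, 14, 4, 5, 15, 1, 16]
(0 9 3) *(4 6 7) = (0 9 3)(4 6 7) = [9, 1, 2, 0, 6, 5, 7, 4, 8, 3]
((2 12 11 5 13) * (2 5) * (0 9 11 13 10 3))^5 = ((0 9 11 2 12 13 5 10 3))^5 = (0 13 9 5 11 10 2 3 12)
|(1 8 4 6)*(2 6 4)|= 4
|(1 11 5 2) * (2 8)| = 5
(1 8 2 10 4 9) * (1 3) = (1 8 2 10 4 9 3) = [0, 8, 10, 1, 9, 5, 6, 7, 2, 3, 4]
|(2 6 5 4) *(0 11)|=|(0 11)(2 6 5 4)|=4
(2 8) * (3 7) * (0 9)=(0 9)(2 8)(3 7)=[9, 1, 8, 7, 4, 5, 6, 3, 2, 0]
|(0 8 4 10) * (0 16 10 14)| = 4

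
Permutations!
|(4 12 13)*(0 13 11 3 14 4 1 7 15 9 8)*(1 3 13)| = |(0 1 7 15 9 8)(3 14 4 12 11 13)| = 6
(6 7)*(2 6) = (2 6 7) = [0, 1, 6, 3, 4, 5, 7, 2]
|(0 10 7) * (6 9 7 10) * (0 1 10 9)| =4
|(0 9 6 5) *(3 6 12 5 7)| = 12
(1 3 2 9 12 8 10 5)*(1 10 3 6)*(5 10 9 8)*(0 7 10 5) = [7, 6, 8, 2, 4, 9, 1, 10, 3, 12, 5, 11, 0] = (0 7 10 5 9 12)(1 6)(2 8 3)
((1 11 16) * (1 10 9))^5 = (16)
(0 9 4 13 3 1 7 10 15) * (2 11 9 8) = [8, 7, 11, 1, 13, 5, 6, 10, 2, 4, 15, 9, 12, 3, 14, 0] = (0 8 2 11 9 4 13 3 1 7 10 15)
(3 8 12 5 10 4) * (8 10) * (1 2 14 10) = (1 2 14 10 4 3)(5 8 12) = [0, 2, 14, 1, 3, 8, 6, 7, 12, 9, 4, 11, 5, 13, 10]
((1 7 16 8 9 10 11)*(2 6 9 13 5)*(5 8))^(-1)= (1 11 10 9 6 2 5 16 7)(8 13)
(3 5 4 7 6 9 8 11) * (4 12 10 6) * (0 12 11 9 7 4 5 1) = [12, 0, 2, 1, 4, 11, 7, 5, 9, 8, 6, 3, 10] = (0 12 10 6 7 5 11 3 1)(8 9)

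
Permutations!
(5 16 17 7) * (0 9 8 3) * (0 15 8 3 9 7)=[7, 1, 2, 15, 4, 16, 6, 5, 9, 3, 10, 11, 12, 13, 14, 8, 17, 0]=(0 7 5 16 17)(3 15 8 9)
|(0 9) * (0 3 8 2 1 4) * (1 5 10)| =9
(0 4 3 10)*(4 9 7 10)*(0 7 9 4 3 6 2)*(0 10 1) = (0 4 6 2 10 7 1) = [4, 0, 10, 3, 6, 5, 2, 1, 8, 9, 7]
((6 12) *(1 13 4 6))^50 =(13) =((1 13 4 6 12))^50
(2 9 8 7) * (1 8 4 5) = (1 8 7 2 9 4 5) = [0, 8, 9, 3, 5, 1, 6, 2, 7, 4]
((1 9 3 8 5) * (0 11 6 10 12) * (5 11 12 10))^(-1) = ((0 12)(1 9 3 8 11 6 5))^(-1) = (0 12)(1 5 6 11 8 3 9)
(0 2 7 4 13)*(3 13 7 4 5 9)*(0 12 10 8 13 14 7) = (0 2 4)(3 14 7 5 9)(8 13 12 10) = [2, 1, 4, 14, 0, 9, 6, 5, 13, 3, 8, 11, 10, 12, 7]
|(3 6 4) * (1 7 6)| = |(1 7 6 4 3)| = 5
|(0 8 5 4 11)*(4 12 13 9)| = 8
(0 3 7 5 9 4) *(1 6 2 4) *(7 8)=(0 3 8 7 5 9 1 6 2 4)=[3, 6, 4, 8, 0, 9, 2, 5, 7, 1]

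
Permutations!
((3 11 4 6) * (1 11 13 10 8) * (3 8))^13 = ((1 11 4 6 8)(3 13 10))^13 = (1 6 11 8 4)(3 13 10)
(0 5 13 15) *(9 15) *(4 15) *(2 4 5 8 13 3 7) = [8, 1, 4, 7, 15, 3, 6, 2, 13, 5, 10, 11, 12, 9, 14, 0] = (0 8 13 9 5 3 7 2 4 15)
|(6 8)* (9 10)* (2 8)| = |(2 8 6)(9 10)| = 6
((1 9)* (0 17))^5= ((0 17)(1 9))^5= (0 17)(1 9)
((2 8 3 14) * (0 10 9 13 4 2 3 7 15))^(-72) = ((0 10 9 13 4 2 8 7 15)(3 14))^(-72) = (15)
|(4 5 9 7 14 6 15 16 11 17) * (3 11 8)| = |(3 11 17 4 5 9 7 14 6 15 16 8)| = 12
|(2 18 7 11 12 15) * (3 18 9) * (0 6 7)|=|(0 6 7 11 12 15 2 9 3 18)|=10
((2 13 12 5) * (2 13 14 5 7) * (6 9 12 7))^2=(2 5 7 14 13)(6 12 9)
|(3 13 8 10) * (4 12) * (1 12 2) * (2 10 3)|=|(1 12 4 10 2)(3 13 8)|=15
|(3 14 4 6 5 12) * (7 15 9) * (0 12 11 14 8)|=|(0 12 3 8)(4 6 5 11 14)(7 15 9)|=60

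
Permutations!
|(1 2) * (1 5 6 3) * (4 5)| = |(1 2 4 5 6 3)| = 6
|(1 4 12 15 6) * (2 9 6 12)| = |(1 4 2 9 6)(12 15)| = 10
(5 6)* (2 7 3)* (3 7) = (7)(2 3)(5 6) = [0, 1, 3, 2, 4, 6, 5, 7]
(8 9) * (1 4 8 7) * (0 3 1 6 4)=(0 3 1)(4 8 9 7 6)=[3, 0, 2, 1, 8, 5, 4, 6, 9, 7]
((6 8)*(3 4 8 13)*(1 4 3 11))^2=(1 8 13)(4 6 11)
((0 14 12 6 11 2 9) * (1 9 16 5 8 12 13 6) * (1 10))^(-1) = (0 9 1 10 12 8 5 16 2 11 6 13 14)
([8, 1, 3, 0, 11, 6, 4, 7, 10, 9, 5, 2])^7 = (0 2 4 5 8 3 11 6 10)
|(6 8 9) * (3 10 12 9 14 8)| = |(3 10 12 9 6)(8 14)| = 10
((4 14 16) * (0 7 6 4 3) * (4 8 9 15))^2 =(0 6 9 4 16)(3 7 8 15 14)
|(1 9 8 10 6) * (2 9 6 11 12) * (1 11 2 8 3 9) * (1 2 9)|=|(1 6 11 12 8 10 9 3)|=8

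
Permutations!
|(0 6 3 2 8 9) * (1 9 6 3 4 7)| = 9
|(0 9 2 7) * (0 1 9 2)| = |(0 2 7 1 9)| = 5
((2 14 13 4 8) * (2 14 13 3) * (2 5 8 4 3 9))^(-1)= ((2 13 3 5 8 14 9))^(-1)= (2 9 14 8 5 3 13)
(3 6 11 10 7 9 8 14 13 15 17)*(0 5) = [5, 1, 2, 6, 4, 0, 11, 9, 14, 8, 7, 10, 12, 15, 13, 17, 16, 3] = (0 5)(3 6 11 10 7 9 8 14 13 15 17)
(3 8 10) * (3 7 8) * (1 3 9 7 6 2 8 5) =[0, 3, 8, 9, 4, 1, 2, 5, 10, 7, 6] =(1 3 9 7 5)(2 8 10 6)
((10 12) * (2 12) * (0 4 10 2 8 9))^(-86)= (12)(0 9 8 10 4)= ((0 4 10 8 9)(2 12))^(-86)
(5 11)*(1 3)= (1 3)(5 11)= [0, 3, 2, 1, 4, 11, 6, 7, 8, 9, 10, 5]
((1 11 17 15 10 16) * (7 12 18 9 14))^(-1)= ((1 11 17 15 10 16)(7 12 18 9 14))^(-1)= (1 16 10 15 17 11)(7 14 9 18 12)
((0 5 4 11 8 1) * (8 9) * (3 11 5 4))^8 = ((0 4 5 3 11 9 8 1))^8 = (11)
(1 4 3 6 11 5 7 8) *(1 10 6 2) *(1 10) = (1 4 3 2 10 6 11 5 7 8) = [0, 4, 10, 2, 3, 7, 11, 8, 1, 9, 6, 5]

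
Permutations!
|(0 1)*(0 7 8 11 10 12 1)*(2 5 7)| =|(1 2 5 7 8 11 10 12)| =8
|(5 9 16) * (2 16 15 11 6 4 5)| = 6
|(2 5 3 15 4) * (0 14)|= |(0 14)(2 5 3 15 4)|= 10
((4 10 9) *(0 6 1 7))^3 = ((0 6 1 7)(4 10 9))^3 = (10)(0 7 1 6)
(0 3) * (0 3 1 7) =(0 1 7) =[1, 7, 2, 3, 4, 5, 6, 0]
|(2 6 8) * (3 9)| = |(2 6 8)(3 9)| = 6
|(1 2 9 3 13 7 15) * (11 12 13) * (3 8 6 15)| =|(1 2 9 8 6 15)(3 11 12 13 7)| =30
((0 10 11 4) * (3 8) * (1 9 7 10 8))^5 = ((0 8 3 1 9 7 10 11 4))^5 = (0 7 8 10 3 11 1 4 9)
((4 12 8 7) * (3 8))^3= ((3 8 7 4 12))^3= (3 4 8 12 7)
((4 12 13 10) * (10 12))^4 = (13)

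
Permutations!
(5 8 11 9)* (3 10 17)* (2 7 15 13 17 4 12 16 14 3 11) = (2 7 15 13 17 11 9 5 8)(3 10 4 12 16 14) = [0, 1, 7, 10, 12, 8, 6, 15, 2, 5, 4, 9, 16, 17, 3, 13, 14, 11]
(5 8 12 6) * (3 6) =(3 6 5 8 12) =[0, 1, 2, 6, 4, 8, 5, 7, 12, 9, 10, 11, 3]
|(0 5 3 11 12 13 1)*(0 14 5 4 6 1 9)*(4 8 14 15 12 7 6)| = |(0 8 14 5 3 11 7 6 1 15 12 13 9)| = 13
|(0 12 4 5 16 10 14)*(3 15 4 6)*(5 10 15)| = |(0 12 6 3 5 16 15 4 10 14)| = 10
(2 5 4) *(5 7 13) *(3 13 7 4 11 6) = [0, 1, 4, 13, 2, 11, 3, 7, 8, 9, 10, 6, 12, 5] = (2 4)(3 13 5 11 6)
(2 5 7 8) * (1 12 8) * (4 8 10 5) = [0, 12, 4, 3, 8, 7, 6, 1, 2, 9, 5, 11, 10] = (1 12 10 5 7)(2 4 8)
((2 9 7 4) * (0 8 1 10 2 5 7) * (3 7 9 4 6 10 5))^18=((0 8 1 5 9)(2 4 3 7 6 10))^18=(10)(0 5 8 9 1)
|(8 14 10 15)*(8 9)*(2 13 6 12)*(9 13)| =9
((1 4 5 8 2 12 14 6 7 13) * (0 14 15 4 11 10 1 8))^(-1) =((0 14 6 7 13 8 2 12 15 4 5)(1 11 10))^(-1) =(0 5 4 15 12 2 8 13 7 6 14)(1 10 11)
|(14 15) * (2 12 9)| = |(2 12 9)(14 15)| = 6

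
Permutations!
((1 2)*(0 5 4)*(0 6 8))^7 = (0 4 8 5 6)(1 2)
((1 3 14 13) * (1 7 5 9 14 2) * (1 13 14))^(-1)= (14)(1 9 5 7 13 2 3)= ((14)(1 3 2 13 7 5 9))^(-1)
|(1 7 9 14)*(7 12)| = 5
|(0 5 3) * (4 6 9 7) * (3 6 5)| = |(0 3)(4 5 6 9 7)| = 10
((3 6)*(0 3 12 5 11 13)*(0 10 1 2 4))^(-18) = ((0 3 6 12 5 11 13 10 1 2 4))^(-18) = (0 5 1 3 11 2 6 13 4 12 10)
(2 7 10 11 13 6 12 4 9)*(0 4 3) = (0 4 9 2 7 10 11 13 6 12 3) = [4, 1, 7, 0, 9, 5, 12, 10, 8, 2, 11, 13, 3, 6]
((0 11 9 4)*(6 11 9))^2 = (11)(0 4 9) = ((0 9 4)(6 11))^2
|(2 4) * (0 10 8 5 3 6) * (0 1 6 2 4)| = 6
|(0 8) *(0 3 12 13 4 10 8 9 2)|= 6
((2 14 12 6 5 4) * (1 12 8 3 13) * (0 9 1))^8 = (0 14 6)(1 3 4)(2 12 13)(5 9 8)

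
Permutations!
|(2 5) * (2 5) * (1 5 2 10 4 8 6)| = |(1 5 2 10 4 8 6)| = 7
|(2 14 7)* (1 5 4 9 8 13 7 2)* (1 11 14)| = 10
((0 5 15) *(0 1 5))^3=(15)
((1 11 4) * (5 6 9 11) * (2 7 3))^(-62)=((1 5 6 9 11 4)(2 7 3))^(-62)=(1 11 6)(2 7 3)(4 9 5)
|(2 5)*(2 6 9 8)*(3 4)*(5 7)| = |(2 7 5 6 9 8)(3 4)| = 6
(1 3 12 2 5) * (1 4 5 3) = (2 3 12)(4 5) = [0, 1, 3, 12, 5, 4, 6, 7, 8, 9, 10, 11, 2]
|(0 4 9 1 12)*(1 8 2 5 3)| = 9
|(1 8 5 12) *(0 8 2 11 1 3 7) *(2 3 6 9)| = 11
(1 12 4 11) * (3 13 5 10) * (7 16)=[0, 12, 2, 13, 11, 10, 6, 16, 8, 9, 3, 1, 4, 5, 14, 15, 7]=(1 12 4 11)(3 13 5 10)(7 16)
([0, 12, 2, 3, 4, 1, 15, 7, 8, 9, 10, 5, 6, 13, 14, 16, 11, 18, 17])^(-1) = (1 5 11 16 15 6 12)(17 18)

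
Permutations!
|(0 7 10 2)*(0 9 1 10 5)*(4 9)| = |(0 7 5)(1 10 2 4 9)| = 15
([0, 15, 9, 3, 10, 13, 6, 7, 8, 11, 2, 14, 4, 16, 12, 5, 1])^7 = (1 5 16 15 13)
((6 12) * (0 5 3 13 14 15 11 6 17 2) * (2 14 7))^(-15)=(0 13)(2 3)(5 7)(6 14)(11 17)(12 15)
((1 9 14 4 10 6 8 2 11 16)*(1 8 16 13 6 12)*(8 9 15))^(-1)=(1 12 10 4 14 9 16 6 13 11 2 8 15)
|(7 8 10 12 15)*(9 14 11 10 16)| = |(7 8 16 9 14 11 10 12 15)| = 9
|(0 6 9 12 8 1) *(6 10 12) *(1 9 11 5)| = 9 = |(0 10 12 8 9 6 11 5 1)|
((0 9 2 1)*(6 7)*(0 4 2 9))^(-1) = ((9)(1 4 2)(6 7))^(-1) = (9)(1 2 4)(6 7)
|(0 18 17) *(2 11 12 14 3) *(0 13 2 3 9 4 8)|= 11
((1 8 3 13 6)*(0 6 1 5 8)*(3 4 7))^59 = (0 7 6 3 5 13 8 1 4)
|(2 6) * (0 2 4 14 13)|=6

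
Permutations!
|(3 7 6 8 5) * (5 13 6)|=|(3 7 5)(6 8 13)|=3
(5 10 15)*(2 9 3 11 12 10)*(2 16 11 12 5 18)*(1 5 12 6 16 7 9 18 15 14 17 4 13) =(1 5 7 9 3 6 16 11 12 10 14 17 4 13)(2 18) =[0, 5, 18, 6, 13, 7, 16, 9, 8, 3, 14, 12, 10, 1, 17, 15, 11, 4, 2]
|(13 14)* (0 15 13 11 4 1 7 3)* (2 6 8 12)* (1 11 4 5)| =20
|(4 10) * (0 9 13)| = 6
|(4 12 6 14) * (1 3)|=|(1 3)(4 12 6 14)|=4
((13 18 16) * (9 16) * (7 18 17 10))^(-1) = ((7 18 9 16 13 17 10))^(-1) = (7 10 17 13 16 9 18)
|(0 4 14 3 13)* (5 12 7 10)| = |(0 4 14 3 13)(5 12 7 10)| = 20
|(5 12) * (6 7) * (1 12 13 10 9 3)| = 14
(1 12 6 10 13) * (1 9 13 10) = (1 12 6)(9 13) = [0, 12, 2, 3, 4, 5, 1, 7, 8, 13, 10, 11, 6, 9]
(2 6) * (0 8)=(0 8)(2 6)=[8, 1, 6, 3, 4, 5, 2, 7, 0]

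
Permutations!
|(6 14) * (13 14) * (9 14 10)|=5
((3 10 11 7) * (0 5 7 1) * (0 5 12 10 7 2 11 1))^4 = ((0 12 10 1 5 2 11)(3 7))^4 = (0 5 12 2 10 11 1)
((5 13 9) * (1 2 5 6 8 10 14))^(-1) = ((1 2 5 13 9 6 8 10 14))^(-1) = (1 14 10 8 6 9 13 5 2)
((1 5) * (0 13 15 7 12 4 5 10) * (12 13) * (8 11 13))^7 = ((0 12 4 5 1 10)(7 8 11 13 15))^7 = (0 12 4 5 1 10)(7 11 15 8 13)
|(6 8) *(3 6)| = 3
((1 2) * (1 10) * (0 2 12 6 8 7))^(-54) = (0 10 12 8)(1 6 7 2) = ((0 2 10 1 12 6 8 7))^(-54)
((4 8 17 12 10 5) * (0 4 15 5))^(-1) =(0 10 12 17 8 4)(5 15)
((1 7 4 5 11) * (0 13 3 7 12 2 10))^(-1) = ((0 13 3 7 4 5 11 1 12 2 10))^(-1) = (0 10 2 12 1 11 5 4 7 3 13)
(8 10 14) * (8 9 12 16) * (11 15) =(8 10 14 9 12 16)(11 15) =[0, 1, 2, 3, 4, 5, 6, 7, 10, 12, 14, 15, 16, 13, 9, 11, 8]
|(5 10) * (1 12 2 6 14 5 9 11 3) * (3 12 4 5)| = 11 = |(1 4 5 10 9 11 12 2 6 14 3)|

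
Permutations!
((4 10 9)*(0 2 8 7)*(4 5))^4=((0 2 8 7)(4 10 9 5))^4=(10)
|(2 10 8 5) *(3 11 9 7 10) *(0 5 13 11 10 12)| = 11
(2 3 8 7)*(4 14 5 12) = (2 3 8 7)(4 14 5 12) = [0, 1, 3, 8, 14, 12, 6, 2, 7, 9, 10, 11, 4, 13, 5]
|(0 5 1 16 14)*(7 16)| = |(0 5 1 7 16 14)| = 6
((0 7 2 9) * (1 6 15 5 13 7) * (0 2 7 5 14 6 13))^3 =((0 1 13 5)(2 9)(6 15 14))^3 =(15)(0 5 13 1)(2 9)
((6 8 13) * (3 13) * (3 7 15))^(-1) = ((3 13 6 8 7 15))^(-1) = (3 15 7 8 6 13)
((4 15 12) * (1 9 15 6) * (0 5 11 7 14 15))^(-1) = (0 9 1 6 4 12 15 14 7 11 5)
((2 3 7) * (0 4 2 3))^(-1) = (0 2 4)(3 7)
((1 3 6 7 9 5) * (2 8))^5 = ((1 3 6 7 9 5)(2 8))^5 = (1 5 9 7 6 3)(2 8)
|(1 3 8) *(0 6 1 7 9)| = |(0 6 1 3 8 7 9)| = 7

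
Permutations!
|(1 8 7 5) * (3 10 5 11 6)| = |(1 8 7 11 6 3 10 5)| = 8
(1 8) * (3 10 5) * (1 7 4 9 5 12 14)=[0, 8, 2, 10, 9, 3, 6, 4, 7, 5, 12, 11, 14, 13, 1]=(1 8 7 4 9 5 3 10 12 14)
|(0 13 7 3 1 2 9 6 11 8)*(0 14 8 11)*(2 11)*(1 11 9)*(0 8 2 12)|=6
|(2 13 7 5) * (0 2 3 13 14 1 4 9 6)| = 28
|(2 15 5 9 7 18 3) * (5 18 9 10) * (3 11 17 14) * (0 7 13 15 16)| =|(0 7 9 13 15 18 11 17 14 3 2 16)(5 10)| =12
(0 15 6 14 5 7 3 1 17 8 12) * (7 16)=[15, 17, 2, 1, 4, 16, 14, 3, 12, 9, 10, 11, 0, 13, 5, 6, 7, 8]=(0 15 6 14 5 16 7 3 1 17 8 12)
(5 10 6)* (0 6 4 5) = [6, 1, 2, 3, 5, 10, 0, 7, 8, 9, 4] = (0 6)(4 5 10)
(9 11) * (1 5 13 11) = [0, 5, 2, 3, 4, 13, 6, 7, 8, 1, 10, 9, 12, 11] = (1 5 13 11 9)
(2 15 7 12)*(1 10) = [0, 10, 15, 3, 4, 5, 6, 12, 8, 9, 1, 11, 2, 13, 14, 7] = (1 10)(2 15 7 12)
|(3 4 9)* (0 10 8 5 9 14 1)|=9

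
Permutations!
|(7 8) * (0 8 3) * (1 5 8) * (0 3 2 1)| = 5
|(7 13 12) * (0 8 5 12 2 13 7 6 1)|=|(0 8 5 12 6 1)(2 13)|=6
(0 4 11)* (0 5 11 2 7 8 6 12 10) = (0 4 2 7 8 6 12 10)(5 11) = [4, 1, 7, 3, 2, 11, 12, 8, 6, 9, 0, 5, 10]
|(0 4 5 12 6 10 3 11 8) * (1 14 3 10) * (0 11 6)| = |(0 4 5 12)(1 14 3 6)(8 11)| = 4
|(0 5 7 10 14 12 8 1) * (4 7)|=|(0 5 4 7 10 14 12 8 1)|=9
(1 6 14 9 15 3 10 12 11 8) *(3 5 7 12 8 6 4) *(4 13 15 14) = [0, 13, 2, 10, 3, 7, 4, 12, 1, 14, 8, 6, 11, 15, 9, 5] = (1 13 15 5 7 12 11 6 4 3 10 8)(9 14)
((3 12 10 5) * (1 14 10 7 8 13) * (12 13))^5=(1 13 3 5 10 14)(7 12 8)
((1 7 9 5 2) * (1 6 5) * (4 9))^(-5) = ((1 7 4 9)(2 6 5))^(-5) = (1 9 4 7)(2 6 5)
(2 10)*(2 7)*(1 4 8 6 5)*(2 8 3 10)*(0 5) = (0 5 1 4 3 10 7 8 6) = [5, 4, 2, 10, 3, 1, 0, 8, 6, 9, 7]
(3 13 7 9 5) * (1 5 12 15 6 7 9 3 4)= (1 5 4)(3 13 9 12 15 6 7)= [0, 5, 2, 13, 1, 4, 7, 3, 8, 12, 10, 11, 15, 9, 14, 6]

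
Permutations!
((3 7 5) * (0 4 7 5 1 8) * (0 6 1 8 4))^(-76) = (1 6 8 7 4) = ((1 4 7 8 6)(3 5))^(-76)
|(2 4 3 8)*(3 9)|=|(2 4 9 3 8)|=5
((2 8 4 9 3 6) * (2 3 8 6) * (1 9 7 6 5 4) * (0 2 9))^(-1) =((0 2 5 4 7 6 3 9 8 1))^(-1) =(0 1 8 9 3 6 7 4 5 2)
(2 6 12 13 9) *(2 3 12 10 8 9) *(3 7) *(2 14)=[0, 1, 6, 12, 4, 5, 10, 3, 9, 7, 8, 11, 13, 14, 2]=(2 6 10 8 9 7 3 12 13 14)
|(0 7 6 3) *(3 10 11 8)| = 7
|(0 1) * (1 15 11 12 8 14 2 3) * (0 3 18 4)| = 18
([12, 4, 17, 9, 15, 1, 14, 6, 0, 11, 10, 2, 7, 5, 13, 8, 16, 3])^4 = (0 14 4 12 13 15 7 5 8 6 1)(2 11 9 3 17)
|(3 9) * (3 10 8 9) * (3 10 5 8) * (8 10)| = 5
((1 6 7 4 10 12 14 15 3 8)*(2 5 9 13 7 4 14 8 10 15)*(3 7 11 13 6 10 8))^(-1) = (1 8 3 12 10)(2 14 7 15 4 6 9 5)(11 13)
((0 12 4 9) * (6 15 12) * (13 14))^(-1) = (0 9 4 12 15 6)(13 14)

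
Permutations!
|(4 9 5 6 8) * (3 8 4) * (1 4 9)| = 6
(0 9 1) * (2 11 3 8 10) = (0 9 1)(2 11 3 8 10) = [9, 0, 11, 8, 4, 5, 6, 7, 10, 1, 2, 3]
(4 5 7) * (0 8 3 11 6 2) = (0 8 3 11 6 2)(4 5 7) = [8, 1, 0, 11, 5, 7, 2, 4, 3, 9, 10, 6]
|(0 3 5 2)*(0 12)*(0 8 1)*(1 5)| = 12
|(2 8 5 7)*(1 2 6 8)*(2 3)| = |(1 3 2)(5 7 6 8)| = 12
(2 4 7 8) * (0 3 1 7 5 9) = [3, 7, 4, 1, 5, 9, 6, 8, 2, 0] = (0 3 1 7 8 2 4 5 9)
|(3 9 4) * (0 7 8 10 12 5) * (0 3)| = |(0 7 8 10 12 5 3 9 4)| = 9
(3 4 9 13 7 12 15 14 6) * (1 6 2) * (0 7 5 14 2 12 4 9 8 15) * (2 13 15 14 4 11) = (0 7 11 2 1 6 3 9 15 13 5 4 8 14 12) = [7, 6, 1, 9, 8, 4, 3, 11, 14, 15, 10, 2, 0, 5, 12, 13]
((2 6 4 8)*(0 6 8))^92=(8)(0 4 6)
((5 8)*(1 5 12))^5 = (1 5 8 12)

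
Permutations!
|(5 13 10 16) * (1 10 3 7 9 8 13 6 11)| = 30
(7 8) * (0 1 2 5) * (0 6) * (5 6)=(0 1 2 6)(7 8)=[1, 2, 6, 3, 4, 5, 0, 8, 7]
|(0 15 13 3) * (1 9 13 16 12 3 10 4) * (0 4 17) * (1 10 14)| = |(0 15 16 12 3 4 10 17)(1 9 13 14)| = 8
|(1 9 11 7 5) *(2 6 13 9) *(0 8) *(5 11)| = 6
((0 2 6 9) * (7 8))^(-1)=((0 2 6 9)(7 8))^(-1)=(0 9 6 2)(7 8)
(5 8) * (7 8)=(5 7 8)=[0, 1, 2, 3, 4, 7, 6, 8, 5]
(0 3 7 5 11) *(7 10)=(0 3 10 7 5 11)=[3, 1, 2, 10, 4, 11, 6, 5, 8, 9, 7, 0]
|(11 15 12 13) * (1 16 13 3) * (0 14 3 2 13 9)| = 30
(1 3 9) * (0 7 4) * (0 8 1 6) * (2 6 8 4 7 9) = (0 9 8 1 3 2 6) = [9, 3, 6, 2, 4, 5, 0, 7, 1, 8]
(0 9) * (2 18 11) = [9, 1, 18, 3, 4, 5, 6, 7, 8, 0, 10, 2, 12, 13, 14, 15, 16, 17, 11] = (0 9)(2 18 11)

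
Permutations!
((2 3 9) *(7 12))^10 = ((2 3 9)(7 12))^10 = (12)(2 3 9)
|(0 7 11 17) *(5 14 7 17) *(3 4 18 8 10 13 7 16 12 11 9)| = 40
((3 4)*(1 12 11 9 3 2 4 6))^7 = ((1 12 11 9 3 6)(2 4))^7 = (1 12 11 9 3 6)(2 4)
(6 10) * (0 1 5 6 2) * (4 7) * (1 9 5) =(0 9 5 6 10 2)(4 7) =[9, 1, 0, 3, 7, 6, 10, 4, 8, 5, 2]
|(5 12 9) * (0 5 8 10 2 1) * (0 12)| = 6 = |(0 5)(1 12 9 8 10 2)|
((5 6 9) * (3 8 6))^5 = (9)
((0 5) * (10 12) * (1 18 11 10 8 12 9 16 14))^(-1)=(0 5)(1 14 16 9 10 11 18)(8 12)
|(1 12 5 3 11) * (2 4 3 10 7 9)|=10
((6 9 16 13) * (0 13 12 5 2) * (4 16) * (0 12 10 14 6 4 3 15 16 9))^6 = (0 16 4 14 3)(6 15 13 10 9)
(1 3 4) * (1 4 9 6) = [0, 3, 2, 9, 4, 5, 1, 7, 8, 6] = (1 3 9 6)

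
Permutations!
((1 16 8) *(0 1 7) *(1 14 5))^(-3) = (0 16 14 8 5 7 1)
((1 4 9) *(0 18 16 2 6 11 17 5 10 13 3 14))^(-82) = ((0 18 16 2 6 11 17 5 10 13 3 14)(1 4 9))^(-82) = (0 16 6 17 10 3)(1 9 4)(2 11 5 13 14 18)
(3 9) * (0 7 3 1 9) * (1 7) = [1, 9, 2, 0, 4, 5, 6, 3, 8, 7] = (0 1 9 7 3)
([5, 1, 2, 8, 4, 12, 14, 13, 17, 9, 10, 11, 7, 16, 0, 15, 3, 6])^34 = (0 5 12 7 13 16 3 8 17 6 14)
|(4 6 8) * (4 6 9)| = 2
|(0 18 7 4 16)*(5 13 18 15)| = |(0 15 5 13 18 7 4 16)| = 8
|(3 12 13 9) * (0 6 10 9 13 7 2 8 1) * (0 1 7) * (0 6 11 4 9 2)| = |(13)(0 11 4 9 3 12 6 10 2 8 7)| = 11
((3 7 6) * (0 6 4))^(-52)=((0 6 3 7 4))^(-52)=(0 7 6 4 3)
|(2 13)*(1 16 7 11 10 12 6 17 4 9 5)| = 22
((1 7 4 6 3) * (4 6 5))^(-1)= (1 3 6 7)(4 5)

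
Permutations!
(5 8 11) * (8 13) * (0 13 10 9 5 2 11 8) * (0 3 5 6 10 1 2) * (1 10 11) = (0 13 3 5 10 9 6 11)(1 2) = [13, 2, 1, 5, 4, 10, 11, 7, 8, 6, 9, 0, 12, 3]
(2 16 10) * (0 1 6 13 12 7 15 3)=[1, 6, 16, 0, 4, 5, 13, 15, 8, 9, 2, 11, 7, 12, 14, 3, 10]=(0 1 6 13 12 7 15 3)(2 16 10)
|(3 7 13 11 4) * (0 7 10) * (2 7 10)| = 6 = |(0 10)(2 7 13 11 4 3)|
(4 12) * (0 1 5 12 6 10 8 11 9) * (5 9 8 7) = (0 1 9)(4 6 10 7 5 12)(8 11) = [1, 9, 2, 3, 6, 12, 10, 5, 11, 0, 7, 8, 4]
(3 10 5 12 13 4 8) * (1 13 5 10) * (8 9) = [0, 13, 2, 1, 9, 12, 6, 7, 3, 8, 10, 11, 5, 4] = (1 13 4 9 8 3)(5 12)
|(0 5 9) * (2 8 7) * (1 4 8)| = |(0 5 9)(1 4 8 7 2)| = 15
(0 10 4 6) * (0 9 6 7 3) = (0 10 4 7 3)(6 9) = [10, 1, 2, 0, 7, 5, 9, 3, 8, 6, 4]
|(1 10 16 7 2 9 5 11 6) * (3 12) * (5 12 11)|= |(1 10 16 7 2 9 12 3 11 6)|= 10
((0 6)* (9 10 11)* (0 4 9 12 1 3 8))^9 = (0 8 3 1 12 11 10 9 4 6)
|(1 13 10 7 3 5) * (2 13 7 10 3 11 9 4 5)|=6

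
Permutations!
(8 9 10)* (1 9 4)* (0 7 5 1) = (0 7 5 1 9 10 8 4) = [7, 9, 2, 3, 0, 1, 6, 5, 4, 10, 8]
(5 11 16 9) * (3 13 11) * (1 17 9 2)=[0, 17, 1, 13, 4, 3, 6, 7, 8, 5, 10, 16, 12, 11, 14, 15, 2, 9]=(1 17 9 5 3 13 11 16 2)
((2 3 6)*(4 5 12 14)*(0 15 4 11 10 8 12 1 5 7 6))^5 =(0 2 7 15 3 6 4)(1 5)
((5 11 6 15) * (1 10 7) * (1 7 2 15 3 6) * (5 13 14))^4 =((1 10 2 15 13 14 5 11)(3 6))^4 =(1 13)(2 5)(10 14)(11 15)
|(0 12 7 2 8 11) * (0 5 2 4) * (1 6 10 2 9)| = |(0 12 7 4)(1 6 10 2 8 11 5 9)| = 8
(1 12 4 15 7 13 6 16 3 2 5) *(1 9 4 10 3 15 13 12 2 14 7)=(1 2 5 9 4 13 6 16 15)(3 14 7 12 10)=[0, 2, 5, 14, 13, 9, 16, 12, 8, 4, 3, 11, 10, 6, 7, 1, 15]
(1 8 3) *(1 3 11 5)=[0, 8, 2, 3, 4, 1, 6, 7, 11, 9, 10, 5]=(1 8 11 5)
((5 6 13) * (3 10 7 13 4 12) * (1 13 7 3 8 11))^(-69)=((1 13 5 6 4 12 8 11)(3 10))^(-69)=(1 6 8 13 4 11 5 12)(3 10)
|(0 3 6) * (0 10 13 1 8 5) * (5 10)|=|(0 3 6 5)(1 8 10 13)|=4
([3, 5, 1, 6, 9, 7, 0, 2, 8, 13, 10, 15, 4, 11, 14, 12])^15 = [0, 2, 7, 3, 11, 1, 6, 5, 8, 15, 10, 4, 13, 12, 14, 9]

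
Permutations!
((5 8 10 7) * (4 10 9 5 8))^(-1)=(4 5 9 8 7 10)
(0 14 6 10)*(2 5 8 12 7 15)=(0 14 6 10)(2 5 8 12 7 15)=[14, 1, 5, 3, 4, 8, 10, 15, 12, 9, 0, 11, 7, 13, 6, 2]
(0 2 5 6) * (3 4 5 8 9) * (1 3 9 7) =(9)(0 2 8 7 1 3 4 5 6) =[2, 3, 8, 4, 5, 6, 0, 1, 7, 9]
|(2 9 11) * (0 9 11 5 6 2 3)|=7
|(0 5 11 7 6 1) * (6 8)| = |(0 5 11 7 8 6 1)| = 7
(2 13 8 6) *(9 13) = (2 9 13 8 6) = [0, 1, 9, 3, 4, 5, 2, 7, 6, 13, 10, 11, 12, 8]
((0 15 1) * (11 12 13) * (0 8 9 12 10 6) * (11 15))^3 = (0 6 10 11)(1 12)(8 13)(9 15)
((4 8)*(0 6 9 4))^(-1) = ((0 6 9 4 8))^(-1) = (0 8 4 9 6)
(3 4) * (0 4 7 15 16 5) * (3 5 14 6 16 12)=(0 4 5)(3 7 15 12)(6 16 14)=[4, 1, 2, 7, 5, 0, 16, 15, 8, 9, 10, 11, 3, 13, 6, 12, 14]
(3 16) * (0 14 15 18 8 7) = (0 14 15 18 8 7)(3 16) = [14, 1, 2, 16, 4, 5, 6, 0, 7, 9, 10, 11, 12, 13, 15, 18, 3, 17, 8]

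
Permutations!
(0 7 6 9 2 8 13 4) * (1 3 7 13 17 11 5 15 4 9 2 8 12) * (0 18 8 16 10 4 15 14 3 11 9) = (0 13)(1 11 5 14 3 7 6 2 12)(4 18 8 17 9 16 10) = [13, 11, 12, 7, 18, 14, 2, 6, 17, 16, 4, 5, 1, 0, 3, 15, 10, 9, 8]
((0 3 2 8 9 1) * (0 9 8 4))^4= (9)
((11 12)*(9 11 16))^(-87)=((9 11 12 16))^(-87)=(9 11 12 16)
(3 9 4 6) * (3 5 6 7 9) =(4 7 9)(5 6) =[0, 1, 2, 3, 7, 6, 5, 9, 8, 4]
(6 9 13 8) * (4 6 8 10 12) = [0, 1, 2, 3, 6, 5, 9, 7, 8, 13, 12, 11, 4, 10] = (4 6 9 13 10 12)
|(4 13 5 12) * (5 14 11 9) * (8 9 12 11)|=8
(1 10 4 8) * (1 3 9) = (1 10 4 8 3 9) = [0, 10, 2, 9, 8, 5, 6, 7, 3, 1, 4]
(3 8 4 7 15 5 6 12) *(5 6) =[0, 1, 2, 8, 7, 5, 12, 15, 4, 9, 10, 11, 3, 13, 14, 6] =(3 8 4 7 15 6 12)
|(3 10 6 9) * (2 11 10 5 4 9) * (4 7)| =20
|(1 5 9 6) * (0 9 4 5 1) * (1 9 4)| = 6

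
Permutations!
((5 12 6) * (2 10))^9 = ((2 10)(5 12 6))^9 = (12)(2 10)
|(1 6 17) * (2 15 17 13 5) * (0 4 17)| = 9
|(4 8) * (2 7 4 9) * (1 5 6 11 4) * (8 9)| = |(1 5 6 11 4 9 2 7)| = 8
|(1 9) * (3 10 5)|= |(1 9)(3 10 5)|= 6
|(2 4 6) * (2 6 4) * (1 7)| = 2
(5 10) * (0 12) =(0 12)(5 10) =[12, 1, 2, 3, 4, 10, 6, 7, 8, 9, 5, 11, 0]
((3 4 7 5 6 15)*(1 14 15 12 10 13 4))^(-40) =(15)(4 5 12 13 7 6 10)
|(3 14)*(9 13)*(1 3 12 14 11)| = 6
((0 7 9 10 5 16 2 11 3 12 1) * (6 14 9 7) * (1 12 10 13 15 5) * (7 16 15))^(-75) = ((0 6 14 9 13 7 16 2 11 3 10 1)(5 15))^(-75) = (0 3 16 9)(1 11 7 14)(2 13 6 10)(5 15)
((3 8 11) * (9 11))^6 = (3 9)(8 11)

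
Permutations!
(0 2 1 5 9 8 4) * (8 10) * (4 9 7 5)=(0 2 1 4)(5 7)(8 9 10)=[2, 4, 1, 3, 0, 7, 6, 5, 9, 10, 8]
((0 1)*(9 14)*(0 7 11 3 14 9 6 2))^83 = (0 11 6 1 3 2 7 14)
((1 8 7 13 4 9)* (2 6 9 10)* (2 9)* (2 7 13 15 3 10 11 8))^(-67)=(1 3 6 9 15 2 10 7)(4 11 8 13)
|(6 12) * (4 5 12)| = 4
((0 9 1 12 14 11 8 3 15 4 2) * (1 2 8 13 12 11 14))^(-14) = ((0 9 2)(1 11 13 12)(3 15 4 8))^(-14) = (0 9 2)(1 13)(3 4)(8 15)(11 12)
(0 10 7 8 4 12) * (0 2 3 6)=[10, 1, 3, 6, 12, 5, 0, 8, 4, 9, 7, 11, 2]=(0 10 7 8 4 12 2 3 6)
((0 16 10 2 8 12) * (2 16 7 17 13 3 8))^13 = (0 12 8 3 13 17 7)(10 16)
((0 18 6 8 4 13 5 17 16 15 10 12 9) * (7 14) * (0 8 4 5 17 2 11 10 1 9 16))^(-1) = (0 17 13 4 6 18)(1 15 16 12 10 11 2 5 8 9)(7 14)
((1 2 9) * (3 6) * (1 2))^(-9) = (2 9)(3 6)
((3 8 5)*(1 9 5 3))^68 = (1 5 9)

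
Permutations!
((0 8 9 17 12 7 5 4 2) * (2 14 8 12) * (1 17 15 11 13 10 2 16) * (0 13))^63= ((0 12 7 5 4 14 8 9 15 11)(1 17 16)(2 13 10))^63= (17)(0 5 8 11 7 14 15 12 4 9)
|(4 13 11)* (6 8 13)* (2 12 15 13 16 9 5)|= |(2 12 15 13 11 4 6 8 16 9 5)|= 11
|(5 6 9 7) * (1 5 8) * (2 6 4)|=|(1 5 4 2 6 9 7 8)|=8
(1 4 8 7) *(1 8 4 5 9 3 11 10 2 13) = (1 5 9 3 11 10 2 13)(7 8) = [0, 5, 13, 11, 4, 9, 6, 8, 7, 3, 2, 10, 12, 1]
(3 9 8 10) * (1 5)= (1 5)(3 9 8 10)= [0, 5, 2, 9, 4, 1, 6, 7, 10, 8, 3]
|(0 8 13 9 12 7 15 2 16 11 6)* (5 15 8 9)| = |(0 9 12 7 8 13 5 15 2 16 11 6)| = 12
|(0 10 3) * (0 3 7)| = 3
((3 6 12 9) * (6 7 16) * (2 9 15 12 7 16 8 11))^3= ((2 9 3 16 6 7 8 11)(12 15))^3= (2 16 8 9 6 11 3 7)(12 15)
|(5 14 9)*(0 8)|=6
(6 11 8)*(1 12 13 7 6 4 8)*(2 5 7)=[0, 12, 5, 3, 8, 7, 11, 6, 4, 9, 10, 1, 13, 2]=(1 12 13 2 5 7 6 11)(4 8)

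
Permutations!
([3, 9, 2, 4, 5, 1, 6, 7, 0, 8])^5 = (0 9 5 3 8 1 4)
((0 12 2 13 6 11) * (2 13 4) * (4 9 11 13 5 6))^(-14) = (0 13 11 6 9 5 2 12 4)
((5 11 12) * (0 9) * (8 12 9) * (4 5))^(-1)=(0 9 11 5 4 12 8)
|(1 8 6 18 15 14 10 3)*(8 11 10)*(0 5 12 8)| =|(0 5 12 8 6 18 15 14)(1 11 10 3)| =8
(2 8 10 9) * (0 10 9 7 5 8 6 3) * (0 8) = (0 10 7 5)(2 6 3 8 9) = [10, 1, 6, 8, 4, 0, 3, 5, 9, 2, 7]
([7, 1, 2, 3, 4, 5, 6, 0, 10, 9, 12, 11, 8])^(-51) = (12)(0 7)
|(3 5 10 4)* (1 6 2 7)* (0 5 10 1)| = 6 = |(0 5 1 6 2 7)(3 10 4)|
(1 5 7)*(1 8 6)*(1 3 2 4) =(1 5 7 8 6 3 2 4) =[0, 5, 4, 2, 1, 7, 3, 8, 6]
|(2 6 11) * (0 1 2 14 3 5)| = 8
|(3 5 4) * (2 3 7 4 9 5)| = 2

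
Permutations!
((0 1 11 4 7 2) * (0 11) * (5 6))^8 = ((0 1)(2 11 4 7)(5 6))^8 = (11)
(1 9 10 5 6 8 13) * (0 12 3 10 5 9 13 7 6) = [12, 13, 2, 10, 4, 0, 8, 6, 7, 5, 9, 11, 3, 1] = (0 12 3 10 9 5)(1 13)(6 8 7)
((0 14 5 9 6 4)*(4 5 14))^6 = ((14)(0 4)(5 9 6))^6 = (14)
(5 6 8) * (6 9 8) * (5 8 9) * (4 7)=(9)(4 7)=[0, 1, 2, 3, 7, 5, 6, 4, 8, 9]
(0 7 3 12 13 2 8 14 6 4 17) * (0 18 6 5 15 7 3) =(0 3 12 13 2 8 14 5 15 7)(4 17 18 6) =[3, 1, 8, 12, 17, 15, 4, 0, 14, 9, 10, 11, 13, 2, 5, 7, 16, 18, 6]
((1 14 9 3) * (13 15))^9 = (1 14 9 3)(13 15)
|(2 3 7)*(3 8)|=4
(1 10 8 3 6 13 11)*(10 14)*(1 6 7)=[0, 14, 2, 7, 4, 5, 13, 1, 3, 9, 8, 6, 12, 11, 10]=(1 14 10 8 3 7)(6 13 11)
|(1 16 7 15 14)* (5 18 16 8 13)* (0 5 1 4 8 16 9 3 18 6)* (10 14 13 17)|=15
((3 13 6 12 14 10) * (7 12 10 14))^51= (14)(3 10 6 13)(7 12)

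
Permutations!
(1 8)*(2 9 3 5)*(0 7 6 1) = (0 7 6 1 8)(2 9 3 5) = [7, 8, 9, 5, 4, 2, 1, 6, 0, 3]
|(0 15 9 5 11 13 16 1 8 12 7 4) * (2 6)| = 12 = |(0 15 9 5 11 13 16 1 8 12 7 4)(2 6)|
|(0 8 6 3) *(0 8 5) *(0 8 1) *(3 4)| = 7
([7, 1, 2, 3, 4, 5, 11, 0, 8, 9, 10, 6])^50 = (11)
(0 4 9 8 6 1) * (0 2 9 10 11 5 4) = (1 2 9 8 6)(4 10 11 5) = [0, 2, 9, 3, 10, 4, 1, 7, 6, 8, 11, 5]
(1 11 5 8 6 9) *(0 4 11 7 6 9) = [4, 7, 2, 3, 11, 8, 0, 6, 9, 1, 10, 5] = (0 4 11 5 8 9 1 7 6)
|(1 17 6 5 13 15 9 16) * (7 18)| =|(1 17 6 5 13 15 9 16)(7 18)| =8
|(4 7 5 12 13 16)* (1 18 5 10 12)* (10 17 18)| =|(1 10 12 13 16 4 7 17 18 5)| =10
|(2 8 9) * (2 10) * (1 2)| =5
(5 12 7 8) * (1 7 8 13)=[0, 7, 2, 3, 4, 12, 6, 13, 5, 9, 10, 11, 8, 1]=(1 7 13)(5 12 8)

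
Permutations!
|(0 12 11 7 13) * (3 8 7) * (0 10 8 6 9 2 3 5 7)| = 8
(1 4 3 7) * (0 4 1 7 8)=(0 4 3 8)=[4, 1, 2, 8, 3, 5, 6, 7, 0]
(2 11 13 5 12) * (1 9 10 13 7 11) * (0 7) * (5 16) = [7, 9, 1, 3, 4, 12, 6, 11, 8, 10, 13, 0, 2, 16, 14, 15, 5] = (0 7 11)(1 9 10 13 16 5 12 2)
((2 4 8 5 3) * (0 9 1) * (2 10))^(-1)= (0 1 9)(2 10 3 5 8 4)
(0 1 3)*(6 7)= (0 1 3)(6 7)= [1, 3, 2, 0, 4, 5, 7, 6]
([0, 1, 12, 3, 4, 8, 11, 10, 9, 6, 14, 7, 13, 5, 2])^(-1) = [0, 1, 14, 3, 4, 13, 9, 11, 5, 8, 7, 6, 2, 12, 10]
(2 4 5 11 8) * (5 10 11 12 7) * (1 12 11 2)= (1 12 7 5 11 8)(2 4 10)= [0, 12, 4, 3, 10, 11, 6, 5, 1, 9, 2, 8, 7]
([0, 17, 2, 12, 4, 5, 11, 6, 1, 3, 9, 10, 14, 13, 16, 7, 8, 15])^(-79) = [0, 8, 2, 9, 4, 5, 7, 15, 16, 10, 11, 6, 3, 13, 12, 17, 14, 1]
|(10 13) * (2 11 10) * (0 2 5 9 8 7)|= 9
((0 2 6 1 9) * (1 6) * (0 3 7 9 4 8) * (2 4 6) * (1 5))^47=(0 8 4)(1 5 2 6)(3 9 7)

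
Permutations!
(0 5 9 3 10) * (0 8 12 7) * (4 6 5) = (0 4 6 5 9 3 10 8 12 7) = [4, 1, 2, 10, 6, 9, 5, 0, 12, 3, 8, 11, 7]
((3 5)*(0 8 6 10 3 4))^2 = (0 6 3 4 8 10 5)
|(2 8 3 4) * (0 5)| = |(0 5)(2 8 3 4)| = 4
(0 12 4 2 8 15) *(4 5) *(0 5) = (0 12)(2 8 15 5 4) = [12, 1, 8, 3, 2, 4, 6, 7, 15, 9, 10, 11, 0, 13, 14, 5]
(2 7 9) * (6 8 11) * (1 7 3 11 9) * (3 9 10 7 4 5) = (1 4 5 3 11 6 8 10 7)(2 9) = [0, 4, 9, 11, 5, 3, 8, 1, 10, 2, 7, 6]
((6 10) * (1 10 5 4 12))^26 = ((1 10 6 5 4 12))^26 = (1 6 4)(5 12 10)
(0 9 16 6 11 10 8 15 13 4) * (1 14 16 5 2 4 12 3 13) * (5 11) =[9, 14, 4, 13, 0, 2, 5, 7, 15, 11, 8, 10, 3, 12, 16, 1, 6] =(0 9 11 10 8 15 1 14 16 6 5 2 4)(3 13 12)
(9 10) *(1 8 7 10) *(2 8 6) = (1 6 2 8 7 10 9) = [0, 6, 8, 3, 4, 5, 2, 10, 7, 1, 9]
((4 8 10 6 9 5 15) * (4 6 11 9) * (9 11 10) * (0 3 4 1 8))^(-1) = ((0 3 4)(1 8 9 5 15 6))^(-1) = (0 4 3)(1 6 15 5 9 8)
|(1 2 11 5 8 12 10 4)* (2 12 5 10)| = 6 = |(1 12 2 11 10 4)(5 8)|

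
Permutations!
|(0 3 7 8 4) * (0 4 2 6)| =6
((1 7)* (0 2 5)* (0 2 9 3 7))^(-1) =(0 1 7 3 9)(2 5)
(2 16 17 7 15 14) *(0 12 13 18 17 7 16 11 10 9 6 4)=[12, 1, 11, 3, 0, 5, 4, 15, 8, 6, 9, 10, 13, 18, 2, 14, 7, 16, 17]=(0 12 13 18 17 16 7 15 14 2 11 10 9 6 4)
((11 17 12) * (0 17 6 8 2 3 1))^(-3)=((0 17 12 11 6 8 2 3 1))^(-3)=(0 2 11)(1 8 12)(3 6 17)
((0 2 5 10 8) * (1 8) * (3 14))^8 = (14)(0 5 1)(2 10 8)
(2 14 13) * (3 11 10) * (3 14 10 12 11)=(2 10 14 13)(11 12)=[0, 1, 10, 3, 4, 5, 6, 7, 8, 9, 14, 12, 11, 2, 13]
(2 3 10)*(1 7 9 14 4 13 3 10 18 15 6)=(1 7 9 14 4 13 3 18 15 6)(2 10)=[0, 7, 10, 18, 13, 5, 1, 9, 8, 14, 2, 11, 12, 3, 4, 6, 16, 17, 15]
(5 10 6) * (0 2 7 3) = (0 2 7 3)(5 10 6) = [2, 1, 7, 0, 4, 10, 5, 3, 8, 9, 6]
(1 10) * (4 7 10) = [0, 4, 2, 3, 7, 5, 6, 10, 8, 9, 1] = (1 4 7 10)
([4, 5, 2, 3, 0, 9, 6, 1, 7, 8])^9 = [4, 7, 2, 3, 0, 1, 6, 8, 9, 5]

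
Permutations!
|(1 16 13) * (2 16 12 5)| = |(1 12 5 2 16 13)| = 6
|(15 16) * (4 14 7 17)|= |(4 14 7 17)(15 16)|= 4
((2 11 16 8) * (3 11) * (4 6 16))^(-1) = (2 8 16 6 4 11 3)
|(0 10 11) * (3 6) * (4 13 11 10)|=4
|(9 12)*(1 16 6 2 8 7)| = 6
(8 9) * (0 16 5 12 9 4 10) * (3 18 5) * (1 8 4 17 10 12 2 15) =(0 16 3 18 5 2 15 1 8 17 10)(4 12 9) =[16, 8, 15, 18, 12, 2, 6, 7, 17, 4, 0, 11, 9, 13, 14, 1, 3, 10, 5]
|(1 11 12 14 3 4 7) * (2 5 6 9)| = 28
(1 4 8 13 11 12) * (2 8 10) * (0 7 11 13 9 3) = (13)(0 7 11 12 1 4 10 2 8 9 3) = [7, 4, 8, 0, 10, 5, 6, 11, 9, 3, 2, 12, 1, 13]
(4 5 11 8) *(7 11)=[0, 1, 2, 3, 5, 7, 6, 11, 4, 9, 10, 8]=(4 5 7 11 8)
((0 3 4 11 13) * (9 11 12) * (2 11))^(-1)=(0 13 11 2 9 12 4 3)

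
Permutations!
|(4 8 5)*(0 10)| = 6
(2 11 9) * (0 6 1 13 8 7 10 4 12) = (0 6 1 13 8 7 10 4 12)(2 11 9) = [6, 13, 11, 3, 12, 5, 1, 10, 7, 2, 4, 9, 0, 8]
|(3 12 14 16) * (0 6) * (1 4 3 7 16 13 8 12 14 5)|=8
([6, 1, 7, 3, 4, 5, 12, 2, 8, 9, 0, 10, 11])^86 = [6, 1, 2, 3, 4, 5, 12, 7, 8, 9, 0, 10, 11]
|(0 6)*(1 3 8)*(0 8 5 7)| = |(0 6 8 1 3 5 7)| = 7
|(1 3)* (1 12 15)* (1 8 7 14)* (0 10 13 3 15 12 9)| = |(0 10 13 3 9)(1 15 8 7 14)| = 5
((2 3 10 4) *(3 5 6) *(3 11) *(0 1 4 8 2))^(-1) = (0 4 1)(2 8 10 3 11 6 5)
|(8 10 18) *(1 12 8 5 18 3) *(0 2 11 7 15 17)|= 30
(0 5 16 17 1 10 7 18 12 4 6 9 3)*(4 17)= [5, 10, 2, 0, 6, 16, 9, 18, 8, 3, 7, 11, 17, 13, 14, 15, 4, 1, 12]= (0 5 16 4 6 9 3)(1 10 7 18 12 17)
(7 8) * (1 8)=(1 8 7)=[0, 8, 2, 3, 4, 5, 6, 1, 7]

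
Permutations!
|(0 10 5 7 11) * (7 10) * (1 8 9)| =|(0 7 11)(1 8 9)(5 10)| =6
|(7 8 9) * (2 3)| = 6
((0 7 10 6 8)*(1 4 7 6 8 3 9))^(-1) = (0 8 10 7 4 1 9 3 6)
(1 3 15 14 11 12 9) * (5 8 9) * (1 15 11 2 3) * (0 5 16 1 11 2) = (0 5 8 9 15 14)(1 11 12 16)(2 3) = [5, 11, 3, 2, 4, 8, 6, 7, 9, 15, 10, 12, 16, 13, 0, 14, 1]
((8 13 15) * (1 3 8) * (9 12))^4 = (1 15 13 8 3) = ((1 3 8 13 15)(9 12))^4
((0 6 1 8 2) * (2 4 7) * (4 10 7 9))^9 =((0 6 1 8 10 7 2)(4 9))^9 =(0 1 10 2 6 8 7)(4 9)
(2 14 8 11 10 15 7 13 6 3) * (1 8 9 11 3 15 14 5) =(1 8 3 2 5)(6 15 7 13)(9 11 10 14) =[0, 8, 5, 2, 4, 1, 15, 13, 3, 11, 14, 10, 12, 6, 9, 7]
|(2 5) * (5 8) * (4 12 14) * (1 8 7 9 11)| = |(1 8 5 2 7 9 11)(4 12 14)| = 21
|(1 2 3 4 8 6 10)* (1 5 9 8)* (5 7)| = 12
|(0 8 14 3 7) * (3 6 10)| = 7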